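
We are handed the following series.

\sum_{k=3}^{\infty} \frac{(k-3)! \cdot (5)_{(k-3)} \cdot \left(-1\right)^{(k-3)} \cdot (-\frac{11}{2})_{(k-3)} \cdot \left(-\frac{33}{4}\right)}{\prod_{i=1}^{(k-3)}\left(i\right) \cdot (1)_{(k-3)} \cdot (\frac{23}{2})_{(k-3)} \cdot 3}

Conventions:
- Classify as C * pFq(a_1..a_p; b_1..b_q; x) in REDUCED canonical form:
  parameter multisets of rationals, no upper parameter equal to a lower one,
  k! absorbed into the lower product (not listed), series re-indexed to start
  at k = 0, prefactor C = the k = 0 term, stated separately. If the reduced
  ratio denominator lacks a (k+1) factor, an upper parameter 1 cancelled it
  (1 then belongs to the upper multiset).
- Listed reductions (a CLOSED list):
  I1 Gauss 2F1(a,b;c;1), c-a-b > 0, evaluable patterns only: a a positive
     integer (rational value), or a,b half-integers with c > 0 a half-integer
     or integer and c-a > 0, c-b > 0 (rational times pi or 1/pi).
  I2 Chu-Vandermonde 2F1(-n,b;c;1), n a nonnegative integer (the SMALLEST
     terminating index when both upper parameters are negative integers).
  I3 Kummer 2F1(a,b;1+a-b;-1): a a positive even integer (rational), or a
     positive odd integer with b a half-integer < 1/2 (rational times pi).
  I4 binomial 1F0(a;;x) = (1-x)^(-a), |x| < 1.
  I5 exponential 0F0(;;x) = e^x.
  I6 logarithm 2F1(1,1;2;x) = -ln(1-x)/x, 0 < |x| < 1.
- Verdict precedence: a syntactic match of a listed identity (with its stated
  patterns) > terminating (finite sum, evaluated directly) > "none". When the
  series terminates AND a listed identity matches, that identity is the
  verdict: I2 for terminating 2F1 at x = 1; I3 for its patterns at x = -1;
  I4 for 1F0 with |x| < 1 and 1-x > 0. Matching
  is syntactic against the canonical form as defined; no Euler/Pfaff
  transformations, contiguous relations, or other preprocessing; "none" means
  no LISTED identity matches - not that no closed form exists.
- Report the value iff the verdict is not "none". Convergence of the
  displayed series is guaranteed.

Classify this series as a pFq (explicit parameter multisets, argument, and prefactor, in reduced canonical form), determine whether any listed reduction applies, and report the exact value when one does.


With C = -\frac{11}{4}: the canonical form is 2F1(-\frac{11}{2}, 5; \frac{23}{2}; -1). Verdict at x = -1: Kummer (I3) matches (x = -1; c = \frac{23}{2} equals 1+a-b for upper {-\frac{11}{2}, 5}: listed pattern). Hence: \left(-\frac{480134655}{67108864}\right) \cdot \pi.

Structural cue: x = -1 and the parameter 1 appears in both the upper and lower lists and cancels.
Ratio: r(k) = -1 * (k-\frac{11}{2}) (k+5) / [(k+\frac{23}{2}) (k+1)] - rational in k. x = -1; t_0 = -\frac{11}{4}; negate the roots.


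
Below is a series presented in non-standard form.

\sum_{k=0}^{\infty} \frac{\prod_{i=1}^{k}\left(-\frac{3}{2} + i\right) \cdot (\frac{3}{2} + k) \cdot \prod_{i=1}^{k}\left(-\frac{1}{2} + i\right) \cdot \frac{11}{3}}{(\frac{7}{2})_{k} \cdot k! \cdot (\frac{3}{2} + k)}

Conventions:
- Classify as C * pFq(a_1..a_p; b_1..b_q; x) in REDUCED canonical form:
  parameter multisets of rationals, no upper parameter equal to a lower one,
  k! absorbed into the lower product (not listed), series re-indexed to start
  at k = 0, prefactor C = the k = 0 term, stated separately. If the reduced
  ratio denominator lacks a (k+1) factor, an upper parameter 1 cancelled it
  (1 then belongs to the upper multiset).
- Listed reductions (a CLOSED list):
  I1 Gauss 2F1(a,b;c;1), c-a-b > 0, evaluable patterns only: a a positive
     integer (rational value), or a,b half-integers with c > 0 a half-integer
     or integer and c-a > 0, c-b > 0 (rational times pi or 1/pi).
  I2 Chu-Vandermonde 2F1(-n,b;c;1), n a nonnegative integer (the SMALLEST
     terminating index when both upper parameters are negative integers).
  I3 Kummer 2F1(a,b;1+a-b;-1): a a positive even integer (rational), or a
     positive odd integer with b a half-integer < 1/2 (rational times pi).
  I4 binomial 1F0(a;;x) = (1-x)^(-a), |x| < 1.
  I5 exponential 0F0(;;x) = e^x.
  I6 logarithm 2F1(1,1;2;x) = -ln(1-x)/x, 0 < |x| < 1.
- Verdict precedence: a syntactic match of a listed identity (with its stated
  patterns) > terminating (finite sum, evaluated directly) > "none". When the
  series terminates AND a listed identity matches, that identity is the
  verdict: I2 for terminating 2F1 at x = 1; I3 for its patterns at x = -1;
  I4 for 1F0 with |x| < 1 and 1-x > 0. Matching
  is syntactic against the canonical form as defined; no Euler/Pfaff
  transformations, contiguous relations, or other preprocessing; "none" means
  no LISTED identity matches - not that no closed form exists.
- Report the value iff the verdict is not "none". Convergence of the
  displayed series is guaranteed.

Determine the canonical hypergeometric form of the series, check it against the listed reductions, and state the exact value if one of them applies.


Prefactor \frac{11}{3}, argument 1: 2F1 with upper {-\frac{1}{2}, \frac{1}{2}} over lower {\frac{7}{2}}. Verdict (x = 1): the half-integer Gauss pattern (I1) applies (x = 1; upper {-\frac{1}{2}, \frac{1}{2}} half-integers, c = \frac{7}{2} in the evaluable pattern). Sum: \frac{275}{256} \cdot \pi.

Key step: t_0 = \frac{11}{3} here, and striking the common factor k + 3/2 reduces the term (prefactor 11/3).
Step ratio: r(k) = 1 * (k-\frac{1}{2}) (k+\frac{1}{2}) / [(k+\frac{7}{2}) (k+1)] - rational in k. x = 1; t_0 = \frac{11}{3}; negate the roots.


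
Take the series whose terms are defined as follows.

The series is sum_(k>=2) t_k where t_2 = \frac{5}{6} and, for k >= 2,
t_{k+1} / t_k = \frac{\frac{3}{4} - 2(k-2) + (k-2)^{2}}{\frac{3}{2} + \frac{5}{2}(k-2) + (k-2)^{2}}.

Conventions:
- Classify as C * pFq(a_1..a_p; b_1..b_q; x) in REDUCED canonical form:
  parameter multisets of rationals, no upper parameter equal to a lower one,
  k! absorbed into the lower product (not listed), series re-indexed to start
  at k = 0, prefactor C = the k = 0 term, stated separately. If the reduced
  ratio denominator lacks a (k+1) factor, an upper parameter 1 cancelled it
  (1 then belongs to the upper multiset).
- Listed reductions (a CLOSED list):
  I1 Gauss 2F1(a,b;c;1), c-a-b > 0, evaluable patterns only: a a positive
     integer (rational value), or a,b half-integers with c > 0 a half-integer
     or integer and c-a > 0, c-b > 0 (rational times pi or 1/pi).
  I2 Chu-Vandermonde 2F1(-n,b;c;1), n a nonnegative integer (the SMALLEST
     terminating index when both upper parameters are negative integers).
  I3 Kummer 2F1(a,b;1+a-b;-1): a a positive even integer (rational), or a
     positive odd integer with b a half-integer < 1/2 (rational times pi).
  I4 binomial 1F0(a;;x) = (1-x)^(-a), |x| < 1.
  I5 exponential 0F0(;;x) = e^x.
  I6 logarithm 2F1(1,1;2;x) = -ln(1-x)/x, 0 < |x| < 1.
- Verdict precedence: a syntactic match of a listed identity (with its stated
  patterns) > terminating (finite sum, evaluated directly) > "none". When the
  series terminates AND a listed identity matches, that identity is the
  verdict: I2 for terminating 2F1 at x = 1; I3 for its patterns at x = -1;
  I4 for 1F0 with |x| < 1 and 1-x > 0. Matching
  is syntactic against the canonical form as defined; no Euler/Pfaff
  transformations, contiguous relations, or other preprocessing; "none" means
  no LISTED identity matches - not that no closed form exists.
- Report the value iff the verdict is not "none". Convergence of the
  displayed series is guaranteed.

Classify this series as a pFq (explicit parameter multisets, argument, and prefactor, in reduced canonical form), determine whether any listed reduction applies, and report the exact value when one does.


Reduced: x = 1, 2F1, upper = {-\frac{3}{2}, -\frac{1}{2}}, lower = {\frac{3}{2}}, C = \frac{5}{6}. Verdict at x = 1: Gauss's theorem I1 (half-integer case) matches (x = 1; upper {-\frac{3}{2}, -\frac{1}{2}} half-integers, c = \frac{3}{2} in the evaluable pattern). Its exact value is \frac{25}{64} \cdot \pi.

Key step: t_0 being \frac{5}{6}, roots of the ratio polynomials (prefactor 5/6) are the negated parameters.
Step ratio: r(k) = 1 * (k-\frac{3}{2}) (k-\frac{1}{2}) / [(k+\frac{3}{2}) (k+1)] - rational in k, leading ratio 1; with t_0 = \frac{5}{6}, classification follows.


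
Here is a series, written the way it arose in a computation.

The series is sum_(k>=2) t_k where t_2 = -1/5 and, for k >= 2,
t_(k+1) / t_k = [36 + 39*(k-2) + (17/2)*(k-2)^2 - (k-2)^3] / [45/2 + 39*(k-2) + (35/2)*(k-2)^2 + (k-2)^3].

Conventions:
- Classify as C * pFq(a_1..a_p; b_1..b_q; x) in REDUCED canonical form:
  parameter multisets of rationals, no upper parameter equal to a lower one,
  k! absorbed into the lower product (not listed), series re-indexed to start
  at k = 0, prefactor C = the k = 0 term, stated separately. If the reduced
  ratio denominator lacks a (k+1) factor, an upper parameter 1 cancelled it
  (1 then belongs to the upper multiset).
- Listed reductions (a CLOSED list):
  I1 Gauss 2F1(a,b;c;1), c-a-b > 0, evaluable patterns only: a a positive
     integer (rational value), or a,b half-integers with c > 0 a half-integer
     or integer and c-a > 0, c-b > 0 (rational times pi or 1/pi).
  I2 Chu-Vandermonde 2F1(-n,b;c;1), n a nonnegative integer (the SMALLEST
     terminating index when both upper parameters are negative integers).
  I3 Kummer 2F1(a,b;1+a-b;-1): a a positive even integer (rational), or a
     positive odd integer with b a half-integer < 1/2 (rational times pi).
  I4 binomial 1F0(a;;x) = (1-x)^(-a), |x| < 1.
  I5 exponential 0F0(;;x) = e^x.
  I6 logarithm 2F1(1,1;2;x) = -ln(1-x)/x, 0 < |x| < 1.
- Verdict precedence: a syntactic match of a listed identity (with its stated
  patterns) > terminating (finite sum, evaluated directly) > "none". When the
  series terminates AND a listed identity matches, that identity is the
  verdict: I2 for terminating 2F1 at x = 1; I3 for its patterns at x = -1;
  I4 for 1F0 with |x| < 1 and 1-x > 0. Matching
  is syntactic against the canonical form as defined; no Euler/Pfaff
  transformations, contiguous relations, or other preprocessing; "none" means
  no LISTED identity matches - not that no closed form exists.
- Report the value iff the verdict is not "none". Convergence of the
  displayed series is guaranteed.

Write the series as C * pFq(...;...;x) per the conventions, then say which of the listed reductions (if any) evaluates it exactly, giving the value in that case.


Prefactor -1/5, argument -1: 2F1 with upper {-12, 2} over lower {15}. Verdict: Kummer (I3) applies (x = -1; c = 15 equals 1+a-b for upper {-12, 2}: listed pattern). Exact value: -7/5.

First insight: from the first term -1/5: the ratio is unreduced: k + 3/2 divides both sides (C = -1/5, x = -1).
Consecutive-term ratio: r(k) = (-1) * (k-12) (k+2) / [(k+15) (k+1)] - rational; roots negated = parameters, x = (-1), C = -1/5.


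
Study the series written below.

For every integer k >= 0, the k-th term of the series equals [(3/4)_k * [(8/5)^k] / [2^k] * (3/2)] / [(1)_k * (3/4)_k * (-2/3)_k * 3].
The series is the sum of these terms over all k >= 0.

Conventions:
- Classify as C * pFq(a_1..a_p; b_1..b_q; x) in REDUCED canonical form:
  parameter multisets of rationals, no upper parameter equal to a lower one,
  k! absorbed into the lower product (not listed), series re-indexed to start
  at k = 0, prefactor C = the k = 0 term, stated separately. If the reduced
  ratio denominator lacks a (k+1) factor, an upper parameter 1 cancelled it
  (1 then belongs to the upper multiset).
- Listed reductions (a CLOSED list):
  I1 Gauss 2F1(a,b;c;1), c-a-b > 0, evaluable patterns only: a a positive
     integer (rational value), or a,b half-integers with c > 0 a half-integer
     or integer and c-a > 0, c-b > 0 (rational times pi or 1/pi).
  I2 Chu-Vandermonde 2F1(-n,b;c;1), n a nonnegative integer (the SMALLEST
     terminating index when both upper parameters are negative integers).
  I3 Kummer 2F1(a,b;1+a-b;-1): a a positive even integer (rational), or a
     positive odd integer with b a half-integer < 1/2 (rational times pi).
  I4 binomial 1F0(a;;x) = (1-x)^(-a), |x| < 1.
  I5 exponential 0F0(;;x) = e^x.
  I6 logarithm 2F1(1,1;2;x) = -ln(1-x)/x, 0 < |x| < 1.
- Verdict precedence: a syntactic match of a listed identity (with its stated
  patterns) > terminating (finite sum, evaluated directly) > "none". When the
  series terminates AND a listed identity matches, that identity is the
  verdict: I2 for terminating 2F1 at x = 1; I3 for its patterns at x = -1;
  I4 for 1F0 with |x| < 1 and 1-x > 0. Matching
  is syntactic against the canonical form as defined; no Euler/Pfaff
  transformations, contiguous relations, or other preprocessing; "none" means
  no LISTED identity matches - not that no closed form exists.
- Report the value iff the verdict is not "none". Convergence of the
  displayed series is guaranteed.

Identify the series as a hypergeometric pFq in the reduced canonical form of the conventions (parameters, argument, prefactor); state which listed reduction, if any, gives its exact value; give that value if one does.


Key observation: t_0 = 1/2 here, and the constant factors (C = 1/2) combine into one prefactor.
Ratio: r(k) = (4/5) * 1 / [(k-2/3) (k+1)] - poly over poly, x = (4/5) from leading terms; C = 1/2 at k = 0.

Reduced: x = 4/5, 0F1, upper = {-}, lower = {-2/3}, C = 1/2. Verdict: none (x = 4/5): each listed identity misses the multisets {-} ; {-2/3}.


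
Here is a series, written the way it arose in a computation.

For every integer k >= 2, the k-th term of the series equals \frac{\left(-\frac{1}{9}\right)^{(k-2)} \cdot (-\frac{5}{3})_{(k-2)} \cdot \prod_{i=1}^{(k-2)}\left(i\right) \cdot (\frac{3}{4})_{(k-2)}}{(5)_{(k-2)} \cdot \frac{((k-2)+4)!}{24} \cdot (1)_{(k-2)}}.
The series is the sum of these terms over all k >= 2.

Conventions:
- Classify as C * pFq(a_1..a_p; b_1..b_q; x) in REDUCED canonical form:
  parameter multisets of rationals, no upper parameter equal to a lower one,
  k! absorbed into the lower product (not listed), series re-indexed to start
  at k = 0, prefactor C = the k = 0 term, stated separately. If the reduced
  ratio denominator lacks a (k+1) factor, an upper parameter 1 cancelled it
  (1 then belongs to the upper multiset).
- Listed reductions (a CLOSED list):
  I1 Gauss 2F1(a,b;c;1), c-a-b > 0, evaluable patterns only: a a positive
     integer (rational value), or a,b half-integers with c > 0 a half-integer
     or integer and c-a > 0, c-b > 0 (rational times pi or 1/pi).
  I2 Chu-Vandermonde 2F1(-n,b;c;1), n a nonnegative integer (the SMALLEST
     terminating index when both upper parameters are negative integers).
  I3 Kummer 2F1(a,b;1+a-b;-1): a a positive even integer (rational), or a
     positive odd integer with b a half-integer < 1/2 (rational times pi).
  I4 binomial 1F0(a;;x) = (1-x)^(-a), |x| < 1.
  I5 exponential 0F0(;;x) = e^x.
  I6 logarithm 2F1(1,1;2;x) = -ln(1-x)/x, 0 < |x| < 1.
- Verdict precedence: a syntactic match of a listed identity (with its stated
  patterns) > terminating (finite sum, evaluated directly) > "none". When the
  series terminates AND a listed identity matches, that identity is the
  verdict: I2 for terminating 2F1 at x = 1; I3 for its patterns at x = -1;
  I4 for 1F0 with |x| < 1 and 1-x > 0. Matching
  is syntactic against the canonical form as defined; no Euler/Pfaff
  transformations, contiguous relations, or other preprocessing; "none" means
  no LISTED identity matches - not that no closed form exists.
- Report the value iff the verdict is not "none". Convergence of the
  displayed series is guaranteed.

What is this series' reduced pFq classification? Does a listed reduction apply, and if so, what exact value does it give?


Reduced: x = -\frac{1}{9}, 3F2, upper = {-\frac{5}{3}, \frac{3}{4}, 1}, lower = {5, 5}, C = 1. Verdict: none (x = -\frac{1}{9}): each listed identity misses the multisets {-\frac{5}{3}, \frac{3}{4}, 1} ; {5, 5}.

First insight: t_0 being 1, the denominator's factorial ratio (C = 1, x = -1/9) is a lower Pochhammer.
Term ratio: r(k) = -\frac{1}{9} * (k-\frac{5}{3}) (k+\frac{3}{4}) (k+1) / [(k+5) (k+5) (k+1)] - rational in k, leading ratio -\frac{1}{9}; with t_0 = 1, classification follows.


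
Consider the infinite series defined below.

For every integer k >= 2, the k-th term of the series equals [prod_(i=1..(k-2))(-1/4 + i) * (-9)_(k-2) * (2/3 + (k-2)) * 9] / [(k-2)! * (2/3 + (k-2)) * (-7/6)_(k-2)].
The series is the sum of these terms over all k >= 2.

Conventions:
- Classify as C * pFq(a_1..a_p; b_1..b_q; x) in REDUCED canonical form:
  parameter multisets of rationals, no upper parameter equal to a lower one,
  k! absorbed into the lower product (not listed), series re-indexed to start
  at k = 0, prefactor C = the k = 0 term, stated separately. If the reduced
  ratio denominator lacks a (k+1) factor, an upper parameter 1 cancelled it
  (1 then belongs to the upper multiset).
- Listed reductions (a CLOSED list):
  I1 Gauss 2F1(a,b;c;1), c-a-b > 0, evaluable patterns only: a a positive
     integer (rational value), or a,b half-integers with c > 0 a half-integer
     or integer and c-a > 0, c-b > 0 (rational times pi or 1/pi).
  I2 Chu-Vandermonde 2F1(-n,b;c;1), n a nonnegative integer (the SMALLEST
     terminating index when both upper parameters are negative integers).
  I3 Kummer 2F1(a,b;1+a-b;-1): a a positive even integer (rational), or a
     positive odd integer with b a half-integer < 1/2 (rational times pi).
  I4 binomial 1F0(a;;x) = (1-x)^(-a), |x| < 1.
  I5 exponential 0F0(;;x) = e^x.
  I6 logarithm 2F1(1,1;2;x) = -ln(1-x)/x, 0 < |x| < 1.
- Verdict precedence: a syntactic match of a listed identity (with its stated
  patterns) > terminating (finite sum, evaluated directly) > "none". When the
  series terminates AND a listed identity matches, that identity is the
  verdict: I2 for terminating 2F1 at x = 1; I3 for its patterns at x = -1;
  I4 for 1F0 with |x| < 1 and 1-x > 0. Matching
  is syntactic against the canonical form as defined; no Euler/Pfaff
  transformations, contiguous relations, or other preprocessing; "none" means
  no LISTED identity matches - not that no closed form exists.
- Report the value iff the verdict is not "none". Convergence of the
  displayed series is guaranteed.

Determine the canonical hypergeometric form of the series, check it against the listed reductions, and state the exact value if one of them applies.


Classification (C = 9): 2F1 with upper {-9, 3/4}, lower {-7/6}, argument x = 1. Verdict (x = 1): Vandermonde's identity (I2) applies (terminating 2F1 at x = 1 with n = 9, b = 3/4, c = -7/6). Value: 19277037/10349056.

Structural cue: with t_0 = 9, striking the common factor k + 2/3 reduces the term (C = 9, x = 1).
Step ratio: r(k) = 1 * (k-9) (k+3/4) / [(k-7/6) (k+1)] - rational in k, leading ratio 1; with t_0 = 9, classification follows.


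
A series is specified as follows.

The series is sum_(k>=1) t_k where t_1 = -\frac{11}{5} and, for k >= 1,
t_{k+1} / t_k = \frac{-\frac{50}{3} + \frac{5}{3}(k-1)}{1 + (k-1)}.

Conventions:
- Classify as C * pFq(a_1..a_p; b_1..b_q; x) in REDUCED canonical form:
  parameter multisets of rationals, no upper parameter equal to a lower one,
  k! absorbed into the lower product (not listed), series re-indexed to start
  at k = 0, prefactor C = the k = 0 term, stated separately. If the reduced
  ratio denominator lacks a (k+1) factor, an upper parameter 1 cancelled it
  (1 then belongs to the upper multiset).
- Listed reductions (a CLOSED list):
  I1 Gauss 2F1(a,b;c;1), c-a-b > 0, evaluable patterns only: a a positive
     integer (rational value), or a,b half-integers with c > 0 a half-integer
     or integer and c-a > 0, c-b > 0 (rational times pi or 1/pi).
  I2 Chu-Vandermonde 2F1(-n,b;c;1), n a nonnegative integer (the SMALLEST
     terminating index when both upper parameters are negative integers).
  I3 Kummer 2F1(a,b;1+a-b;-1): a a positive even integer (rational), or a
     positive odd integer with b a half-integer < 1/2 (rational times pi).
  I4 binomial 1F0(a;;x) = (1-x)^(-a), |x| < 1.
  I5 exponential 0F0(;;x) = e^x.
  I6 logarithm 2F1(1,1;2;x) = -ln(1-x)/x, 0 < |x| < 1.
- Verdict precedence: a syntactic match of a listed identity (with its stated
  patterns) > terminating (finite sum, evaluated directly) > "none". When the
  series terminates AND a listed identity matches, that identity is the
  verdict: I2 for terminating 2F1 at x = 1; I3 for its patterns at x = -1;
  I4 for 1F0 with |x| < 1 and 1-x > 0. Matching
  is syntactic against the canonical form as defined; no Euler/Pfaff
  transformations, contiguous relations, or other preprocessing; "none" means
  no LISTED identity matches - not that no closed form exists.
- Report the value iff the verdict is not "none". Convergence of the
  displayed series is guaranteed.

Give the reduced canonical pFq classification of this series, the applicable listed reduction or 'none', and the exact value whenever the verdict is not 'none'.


At argument \frac{5}{3}: a 1F0 with upper {-10}, lower {-}, scaled by C = -\frac{11}{5}. Verdict: terminating (-10 upstairs). 11 nonzero terms in all; added directly. Sum: -\frac{11264}{295245}.

Structural cue: from the first term -\frac{11}{5}: the expanded ratio factors over Q; prefactor -11/5, roots give parameters.
Step ratio: r(k) = \frac{5}{3} * (k-10) / [(k+1)] - poly over poly, x = \frac{5}{3} from leading terms; C = -\frac{11}{5} at k = 0.


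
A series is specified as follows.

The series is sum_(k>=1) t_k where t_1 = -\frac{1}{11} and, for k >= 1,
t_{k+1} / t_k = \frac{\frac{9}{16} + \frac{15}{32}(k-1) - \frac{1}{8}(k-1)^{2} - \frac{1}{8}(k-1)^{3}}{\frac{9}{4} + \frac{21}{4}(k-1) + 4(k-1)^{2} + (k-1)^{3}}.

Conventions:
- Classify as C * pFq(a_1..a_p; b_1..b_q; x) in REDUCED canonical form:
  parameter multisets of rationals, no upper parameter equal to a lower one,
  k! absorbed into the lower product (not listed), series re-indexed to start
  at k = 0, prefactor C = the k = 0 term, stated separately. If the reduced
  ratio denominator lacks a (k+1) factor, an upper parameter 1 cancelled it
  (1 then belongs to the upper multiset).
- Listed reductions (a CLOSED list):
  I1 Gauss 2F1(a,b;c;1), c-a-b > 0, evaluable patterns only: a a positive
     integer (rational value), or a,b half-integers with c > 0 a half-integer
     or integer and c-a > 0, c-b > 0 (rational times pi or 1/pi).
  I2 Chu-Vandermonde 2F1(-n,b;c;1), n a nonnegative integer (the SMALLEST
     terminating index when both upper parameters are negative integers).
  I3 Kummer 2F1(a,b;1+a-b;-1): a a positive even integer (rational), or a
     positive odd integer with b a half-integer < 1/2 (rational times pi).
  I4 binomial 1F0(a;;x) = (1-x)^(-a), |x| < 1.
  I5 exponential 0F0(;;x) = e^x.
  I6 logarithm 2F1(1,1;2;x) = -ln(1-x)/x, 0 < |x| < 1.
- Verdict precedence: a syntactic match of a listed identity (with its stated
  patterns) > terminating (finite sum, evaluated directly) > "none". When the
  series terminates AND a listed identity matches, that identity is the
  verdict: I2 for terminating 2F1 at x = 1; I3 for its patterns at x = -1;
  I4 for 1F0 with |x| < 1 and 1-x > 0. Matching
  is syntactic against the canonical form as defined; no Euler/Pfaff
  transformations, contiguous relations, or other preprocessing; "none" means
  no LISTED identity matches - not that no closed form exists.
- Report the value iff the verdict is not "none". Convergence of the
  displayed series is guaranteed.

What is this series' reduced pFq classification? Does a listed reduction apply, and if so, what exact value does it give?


With C = -\frac{1}{11}: the canonical form is 1F0(-2; -; -\frac{1}{8}). Verdict: binomial (I4) applies (the 1F0 binomial series: exponent 2, x = -\frac{1}{8}). Exact value: -\frac{81}{704}.

First insight: t_0 = -\frac{1}{11} here, and the ratio is unreduced: k + 3/2 divides both sides (C = -1/11, x = -1/8).
Term ratio: r(k) = -\frac{1}{8} * (k-2) / [(k+1)] ; factor over Q: parameters, x = -\frac{1}{8}, and C = -\frac{1}{11}.


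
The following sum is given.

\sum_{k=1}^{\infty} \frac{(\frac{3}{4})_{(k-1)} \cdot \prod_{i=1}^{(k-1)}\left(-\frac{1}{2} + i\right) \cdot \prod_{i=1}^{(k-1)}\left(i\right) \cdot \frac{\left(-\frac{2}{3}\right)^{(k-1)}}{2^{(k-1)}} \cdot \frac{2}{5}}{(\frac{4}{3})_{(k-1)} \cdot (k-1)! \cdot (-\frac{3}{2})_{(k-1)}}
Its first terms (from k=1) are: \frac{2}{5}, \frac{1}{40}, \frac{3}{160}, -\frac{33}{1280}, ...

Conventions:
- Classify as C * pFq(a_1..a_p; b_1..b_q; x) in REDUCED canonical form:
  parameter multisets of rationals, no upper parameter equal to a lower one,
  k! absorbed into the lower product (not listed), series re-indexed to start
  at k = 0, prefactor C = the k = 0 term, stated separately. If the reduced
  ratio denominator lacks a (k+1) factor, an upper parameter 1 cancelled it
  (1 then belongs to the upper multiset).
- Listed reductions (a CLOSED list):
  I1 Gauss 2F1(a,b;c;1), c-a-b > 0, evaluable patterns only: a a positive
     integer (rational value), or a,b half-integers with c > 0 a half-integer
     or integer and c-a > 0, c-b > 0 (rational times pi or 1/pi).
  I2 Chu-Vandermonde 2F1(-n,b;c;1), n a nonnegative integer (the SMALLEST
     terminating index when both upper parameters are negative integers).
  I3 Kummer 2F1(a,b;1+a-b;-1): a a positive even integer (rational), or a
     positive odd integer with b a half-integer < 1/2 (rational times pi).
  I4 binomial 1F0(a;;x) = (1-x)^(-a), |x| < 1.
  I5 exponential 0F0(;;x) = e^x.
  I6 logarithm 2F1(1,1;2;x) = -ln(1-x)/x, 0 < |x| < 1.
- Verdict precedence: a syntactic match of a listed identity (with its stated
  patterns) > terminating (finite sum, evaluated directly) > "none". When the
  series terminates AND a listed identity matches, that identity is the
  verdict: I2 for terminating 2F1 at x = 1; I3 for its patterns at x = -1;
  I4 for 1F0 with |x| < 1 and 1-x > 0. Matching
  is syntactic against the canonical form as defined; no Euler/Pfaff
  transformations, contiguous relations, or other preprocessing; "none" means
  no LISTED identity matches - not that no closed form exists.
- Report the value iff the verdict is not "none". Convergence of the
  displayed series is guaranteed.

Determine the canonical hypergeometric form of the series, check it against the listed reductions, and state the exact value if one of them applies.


x = -\frac{1}{3} here; the reduced form reads 3F2, upper {\frac{1}{2}, \frac{3}{4}, 1}, lower {-\frac{3}{2}, \frac{4}{3}}, C = \frac{2}{5}. Verdict: none. A 3F2 with upper {\frac{1}{2}, \frac{3}{4}, 1} fits none of I1-I6 at x = -\frac{1}{3}; the sum runs forever.

Key observation: from the first term \frac{2}{5}: the running product (C = 2/5, x = -1/3) telescopes to a rising factorial.
Term ratio: r(k) = -\frac{1}{3} * (k+\frac{1}{2}) (k+\frac{3}{4}) (k+1) / [(k-\frac{3}{2}) (k+\frac{4}{3}) (k+1)] - rational in k, leading ratio -\frac{1}{3}; with t_0 = \frac{2}{5}, classification follows.


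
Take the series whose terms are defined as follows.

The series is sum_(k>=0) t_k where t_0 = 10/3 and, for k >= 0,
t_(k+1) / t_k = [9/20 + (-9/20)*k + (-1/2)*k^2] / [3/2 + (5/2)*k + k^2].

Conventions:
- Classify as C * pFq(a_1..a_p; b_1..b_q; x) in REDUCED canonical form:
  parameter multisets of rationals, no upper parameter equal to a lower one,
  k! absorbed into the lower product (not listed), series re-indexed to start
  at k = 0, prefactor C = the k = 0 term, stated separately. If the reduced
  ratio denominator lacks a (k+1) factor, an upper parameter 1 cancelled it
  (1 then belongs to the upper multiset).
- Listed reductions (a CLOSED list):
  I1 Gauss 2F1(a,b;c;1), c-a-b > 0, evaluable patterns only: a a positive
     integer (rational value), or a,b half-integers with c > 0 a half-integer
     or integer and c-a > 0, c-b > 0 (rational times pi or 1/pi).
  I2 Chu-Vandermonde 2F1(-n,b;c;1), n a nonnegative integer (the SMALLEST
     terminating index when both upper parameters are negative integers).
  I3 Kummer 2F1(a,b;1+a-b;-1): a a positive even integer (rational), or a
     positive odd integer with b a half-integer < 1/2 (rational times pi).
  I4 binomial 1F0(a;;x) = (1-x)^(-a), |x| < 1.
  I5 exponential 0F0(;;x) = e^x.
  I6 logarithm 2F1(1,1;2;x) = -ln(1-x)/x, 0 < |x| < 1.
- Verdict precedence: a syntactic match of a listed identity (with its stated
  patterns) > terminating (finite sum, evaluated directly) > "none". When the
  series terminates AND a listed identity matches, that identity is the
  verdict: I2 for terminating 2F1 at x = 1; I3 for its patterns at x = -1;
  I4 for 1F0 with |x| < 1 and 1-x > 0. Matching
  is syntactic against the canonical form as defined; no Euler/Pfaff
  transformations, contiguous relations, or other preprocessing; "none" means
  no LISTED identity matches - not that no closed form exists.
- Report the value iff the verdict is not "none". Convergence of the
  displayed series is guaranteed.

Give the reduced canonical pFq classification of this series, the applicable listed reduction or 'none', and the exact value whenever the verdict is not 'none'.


Structural cue: t_0 being 10/3, the expanded ratio factors over Q; prefactor 10/3, roots give parameters.
Ratio: r(k) = (-1/2) * (k-3/5) / [(k+1)] - rational; roots negated = parameters, x = (-1/2), C = 10/3.

At argument -1/2: a 1F0 with upper {-3/5}, lower {-}, scaled by C = 10/3. Verdict: the binomial series (I4) fires (the 1F0 binomial series: exponent 3/5, x = -1/2). Hence: (10/3) * (3/2)^(3/5).


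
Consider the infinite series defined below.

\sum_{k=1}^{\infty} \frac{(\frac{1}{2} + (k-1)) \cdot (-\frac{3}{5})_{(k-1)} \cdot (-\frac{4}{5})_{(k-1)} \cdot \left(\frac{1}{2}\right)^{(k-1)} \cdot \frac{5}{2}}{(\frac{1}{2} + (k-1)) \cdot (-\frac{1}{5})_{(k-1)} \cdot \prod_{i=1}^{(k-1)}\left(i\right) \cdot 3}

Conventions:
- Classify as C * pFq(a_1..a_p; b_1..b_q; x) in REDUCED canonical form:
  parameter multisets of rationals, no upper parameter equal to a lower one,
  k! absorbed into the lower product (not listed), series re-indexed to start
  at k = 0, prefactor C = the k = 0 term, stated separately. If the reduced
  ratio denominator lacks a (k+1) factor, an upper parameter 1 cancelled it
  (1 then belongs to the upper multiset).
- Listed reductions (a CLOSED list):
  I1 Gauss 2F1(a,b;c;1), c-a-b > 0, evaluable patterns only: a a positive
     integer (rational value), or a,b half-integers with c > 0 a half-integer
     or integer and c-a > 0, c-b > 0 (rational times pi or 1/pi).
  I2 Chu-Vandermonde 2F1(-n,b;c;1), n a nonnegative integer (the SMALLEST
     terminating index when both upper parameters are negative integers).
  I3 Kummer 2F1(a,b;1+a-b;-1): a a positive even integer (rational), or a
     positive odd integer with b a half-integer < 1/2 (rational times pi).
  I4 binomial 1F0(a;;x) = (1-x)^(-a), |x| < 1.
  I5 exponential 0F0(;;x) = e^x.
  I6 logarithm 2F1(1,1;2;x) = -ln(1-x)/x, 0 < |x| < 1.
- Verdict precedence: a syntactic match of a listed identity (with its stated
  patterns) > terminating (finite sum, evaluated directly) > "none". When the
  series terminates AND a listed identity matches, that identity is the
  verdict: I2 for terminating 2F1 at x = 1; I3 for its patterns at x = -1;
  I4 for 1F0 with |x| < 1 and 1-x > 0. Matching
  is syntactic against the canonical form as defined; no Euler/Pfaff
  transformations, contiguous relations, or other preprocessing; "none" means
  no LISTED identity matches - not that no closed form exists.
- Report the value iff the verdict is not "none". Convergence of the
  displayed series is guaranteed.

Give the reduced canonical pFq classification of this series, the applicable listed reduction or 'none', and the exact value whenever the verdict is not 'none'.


This is \frac{5}{6} * 2F1(-\frac{4}{5}, -\frac{3}{5}; -\frac{1}{5}; \frac{1}{2}) in reduced canonical form. Verdict: no listed reduction: x = \frac{1}{2} and upper {-\frac{4}{5}, -\frac{3}{5}} fail every I1-I6 pattern.

The tell: x = \frac{1}{2} and the constant factors (C = 5/6, x = 1/2) combine into one prefactor.
Consecutive-term ratio: r(k) = \frac{1}{2} * (k-\frac{4}{5}) (k-\frac{3}{5}) / [(k-\frac{1}{5}) (k+1)] - rational in k. x = \frac{1}{2}; t_0 = \frac{5}{6}; negate the roots.


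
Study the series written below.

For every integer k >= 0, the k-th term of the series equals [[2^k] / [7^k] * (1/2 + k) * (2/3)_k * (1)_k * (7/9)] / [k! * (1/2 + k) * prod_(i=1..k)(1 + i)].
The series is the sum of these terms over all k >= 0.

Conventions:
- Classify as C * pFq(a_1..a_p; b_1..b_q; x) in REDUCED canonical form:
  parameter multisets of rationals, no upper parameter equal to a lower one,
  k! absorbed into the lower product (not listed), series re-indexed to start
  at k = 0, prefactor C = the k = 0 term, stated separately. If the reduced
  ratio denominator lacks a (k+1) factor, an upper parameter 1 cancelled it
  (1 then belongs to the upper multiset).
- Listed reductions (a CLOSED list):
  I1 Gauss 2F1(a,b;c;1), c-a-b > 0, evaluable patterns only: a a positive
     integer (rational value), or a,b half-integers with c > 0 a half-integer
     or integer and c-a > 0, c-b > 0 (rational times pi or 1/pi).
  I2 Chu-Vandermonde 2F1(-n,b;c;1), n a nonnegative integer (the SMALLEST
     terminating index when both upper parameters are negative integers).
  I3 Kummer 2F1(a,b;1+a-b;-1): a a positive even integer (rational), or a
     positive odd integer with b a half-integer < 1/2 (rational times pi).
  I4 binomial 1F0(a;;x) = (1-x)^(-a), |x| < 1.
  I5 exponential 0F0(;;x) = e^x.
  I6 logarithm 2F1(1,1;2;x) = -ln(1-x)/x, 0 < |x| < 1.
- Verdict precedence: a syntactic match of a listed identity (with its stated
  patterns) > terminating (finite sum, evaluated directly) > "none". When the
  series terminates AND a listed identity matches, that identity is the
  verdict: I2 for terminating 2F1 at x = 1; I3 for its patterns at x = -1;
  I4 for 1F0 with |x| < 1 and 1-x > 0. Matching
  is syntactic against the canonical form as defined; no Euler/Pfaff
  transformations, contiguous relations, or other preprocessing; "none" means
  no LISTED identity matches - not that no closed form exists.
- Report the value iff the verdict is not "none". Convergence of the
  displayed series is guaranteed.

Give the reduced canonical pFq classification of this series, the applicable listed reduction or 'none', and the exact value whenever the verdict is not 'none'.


Classification (C = 7/9): 2F1 with upper {2/3, 1}, lower {2}, argument x = 2/7. Verdict: none. Every listed pattern misses the 2F1 form at 2/7, upper {2/3, 1}.

First insight: x = (2/7) and the two geometric factors (C = 7/9) combine into one argument.
Step ratio: r(k) = (2/7) * (k+2/3) (k+1) / [(k+2) (k+1)] ; factor over Q: parameters, x = (2/7), and C = 7/9.


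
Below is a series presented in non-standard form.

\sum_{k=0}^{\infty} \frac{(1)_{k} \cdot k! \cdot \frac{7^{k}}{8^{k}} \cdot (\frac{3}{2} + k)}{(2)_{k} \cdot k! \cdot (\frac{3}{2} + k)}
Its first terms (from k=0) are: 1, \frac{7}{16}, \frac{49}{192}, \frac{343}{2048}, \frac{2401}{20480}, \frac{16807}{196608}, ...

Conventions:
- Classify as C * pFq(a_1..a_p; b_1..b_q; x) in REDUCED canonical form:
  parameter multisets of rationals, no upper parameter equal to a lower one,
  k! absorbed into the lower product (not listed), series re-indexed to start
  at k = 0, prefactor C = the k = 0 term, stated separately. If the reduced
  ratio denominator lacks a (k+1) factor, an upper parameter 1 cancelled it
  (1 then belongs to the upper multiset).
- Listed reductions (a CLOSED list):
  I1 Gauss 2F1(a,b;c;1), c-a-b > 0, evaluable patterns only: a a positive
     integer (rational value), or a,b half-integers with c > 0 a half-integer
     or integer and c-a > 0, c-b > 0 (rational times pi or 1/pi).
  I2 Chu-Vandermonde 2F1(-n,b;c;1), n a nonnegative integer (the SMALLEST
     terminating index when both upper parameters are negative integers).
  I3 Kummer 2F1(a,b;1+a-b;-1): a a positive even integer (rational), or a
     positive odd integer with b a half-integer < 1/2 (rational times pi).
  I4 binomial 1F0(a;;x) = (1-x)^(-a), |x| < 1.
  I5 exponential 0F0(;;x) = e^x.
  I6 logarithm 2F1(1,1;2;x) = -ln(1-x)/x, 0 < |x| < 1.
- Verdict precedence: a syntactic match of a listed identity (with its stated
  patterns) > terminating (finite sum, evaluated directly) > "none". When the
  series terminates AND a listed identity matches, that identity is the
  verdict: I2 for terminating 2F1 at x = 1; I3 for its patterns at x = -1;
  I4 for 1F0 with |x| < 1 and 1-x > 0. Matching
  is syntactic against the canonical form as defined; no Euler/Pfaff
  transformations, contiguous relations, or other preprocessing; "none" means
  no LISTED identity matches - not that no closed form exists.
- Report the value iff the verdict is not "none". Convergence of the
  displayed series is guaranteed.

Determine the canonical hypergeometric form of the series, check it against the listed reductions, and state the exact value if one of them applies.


Prefactor 1, argument \frac{7}{8}: 2F1 with upper {1, 1} over lower {2}. Verdict: this is the logarithmic series (I6) (the logarithm: parameters (1,1;2), x = \frac{7}{8}). Value: \left(-\frac{8}{7}\right) \cdot \ln\left(\frac{1}{8}\right).

Structural cue: with t_0 = 1, k + 3/2 divides numerator and denominator alike; prefactor 1 after cancelling.
Term ratio: r(k) = \frac{7}{8} * (k+1) (k+1) / [(k+2) (k+1)] - poly over poly, x = \frac{7}{8} from leading terms; C = 1 at k = 0.


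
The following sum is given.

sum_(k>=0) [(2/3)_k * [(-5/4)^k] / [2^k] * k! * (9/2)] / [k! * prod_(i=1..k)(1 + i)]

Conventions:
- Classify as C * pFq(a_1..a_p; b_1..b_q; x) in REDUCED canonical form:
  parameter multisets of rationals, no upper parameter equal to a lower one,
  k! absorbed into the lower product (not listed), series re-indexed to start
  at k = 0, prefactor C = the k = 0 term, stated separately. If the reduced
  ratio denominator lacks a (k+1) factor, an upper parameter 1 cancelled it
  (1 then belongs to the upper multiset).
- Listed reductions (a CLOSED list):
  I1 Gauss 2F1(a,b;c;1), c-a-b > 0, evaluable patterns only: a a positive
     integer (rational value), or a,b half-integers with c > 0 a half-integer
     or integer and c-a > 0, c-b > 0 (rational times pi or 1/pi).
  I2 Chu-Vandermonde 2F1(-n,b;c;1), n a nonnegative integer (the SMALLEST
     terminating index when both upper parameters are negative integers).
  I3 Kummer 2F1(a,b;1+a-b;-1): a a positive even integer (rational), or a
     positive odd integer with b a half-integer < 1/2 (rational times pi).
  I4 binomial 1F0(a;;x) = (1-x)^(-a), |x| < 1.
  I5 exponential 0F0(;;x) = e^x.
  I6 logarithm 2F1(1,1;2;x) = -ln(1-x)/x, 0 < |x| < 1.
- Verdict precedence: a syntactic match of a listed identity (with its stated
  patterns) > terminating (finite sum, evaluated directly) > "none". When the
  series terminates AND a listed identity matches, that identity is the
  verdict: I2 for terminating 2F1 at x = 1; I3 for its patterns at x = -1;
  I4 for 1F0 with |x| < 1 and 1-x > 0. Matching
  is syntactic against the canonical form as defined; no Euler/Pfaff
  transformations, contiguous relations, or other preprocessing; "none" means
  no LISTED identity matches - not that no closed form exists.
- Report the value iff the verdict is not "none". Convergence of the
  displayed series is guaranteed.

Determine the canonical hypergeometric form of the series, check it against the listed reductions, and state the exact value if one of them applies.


The series (x = -5/8) is 2F1: upper {2/3, 1}, lower {2}, prefactor 9/2. Verdict: none - this 2F1 at x = -5/8 matches no listed pattern, and upper {2/3, 1} holds no stopper.

The tell: t_0 = 9/2 here, and the two k-th powers (C = 9/2) combine into one argument.
Ratio: r(k) = (-5/8) * (k+2/3) (k+1) / [(k+2) (k+1)] - poly over poly, x = (-5/8) from leading terms; C = 9/2 at k = 0.


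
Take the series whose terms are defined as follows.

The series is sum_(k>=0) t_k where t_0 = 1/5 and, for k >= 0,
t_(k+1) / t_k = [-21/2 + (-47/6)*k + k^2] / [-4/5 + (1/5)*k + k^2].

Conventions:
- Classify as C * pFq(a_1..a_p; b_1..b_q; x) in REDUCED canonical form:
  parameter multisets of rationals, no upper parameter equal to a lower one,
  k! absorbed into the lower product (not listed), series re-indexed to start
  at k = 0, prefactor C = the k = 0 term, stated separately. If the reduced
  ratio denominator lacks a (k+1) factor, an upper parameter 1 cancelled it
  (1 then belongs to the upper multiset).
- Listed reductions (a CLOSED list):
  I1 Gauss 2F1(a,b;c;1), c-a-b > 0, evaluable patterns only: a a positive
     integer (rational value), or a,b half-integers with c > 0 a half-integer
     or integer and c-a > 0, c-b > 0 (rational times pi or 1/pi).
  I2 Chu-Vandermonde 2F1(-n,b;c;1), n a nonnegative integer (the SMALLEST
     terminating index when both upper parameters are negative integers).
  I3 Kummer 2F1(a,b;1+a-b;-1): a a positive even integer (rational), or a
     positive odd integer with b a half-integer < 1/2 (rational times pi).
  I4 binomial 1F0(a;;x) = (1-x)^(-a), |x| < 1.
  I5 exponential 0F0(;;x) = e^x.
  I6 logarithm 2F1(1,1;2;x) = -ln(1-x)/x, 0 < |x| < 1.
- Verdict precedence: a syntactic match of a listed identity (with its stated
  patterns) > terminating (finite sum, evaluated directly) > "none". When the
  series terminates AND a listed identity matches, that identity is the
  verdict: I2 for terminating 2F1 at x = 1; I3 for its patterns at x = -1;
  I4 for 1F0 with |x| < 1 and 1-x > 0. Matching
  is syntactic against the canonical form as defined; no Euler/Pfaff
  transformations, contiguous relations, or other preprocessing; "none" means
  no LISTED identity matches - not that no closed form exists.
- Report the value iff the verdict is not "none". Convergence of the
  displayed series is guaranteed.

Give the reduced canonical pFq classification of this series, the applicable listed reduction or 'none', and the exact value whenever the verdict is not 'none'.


The series (x = 1) is 2F1: upper {-9, 7/6}, lower {-4/5}, prefactor 1/5. Verdict: this is Chu-Vandermonde (I2) (terminating 2F1 at x = 1 with n = 9, b = 7/6, c = -4/5). Its exact value is -31378201811/4179422085120.

Structural cue: x = 1 and factor the ratio over Q (C = 1/5, x = 1): negated roots = parameters.
Consecutive-term ratio: r(k) = 1 * (k-9) (k+7/6) / [(k-4/5) (k+1)] ; factor over Q: parameters, x = 1, and C = 1/5.
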